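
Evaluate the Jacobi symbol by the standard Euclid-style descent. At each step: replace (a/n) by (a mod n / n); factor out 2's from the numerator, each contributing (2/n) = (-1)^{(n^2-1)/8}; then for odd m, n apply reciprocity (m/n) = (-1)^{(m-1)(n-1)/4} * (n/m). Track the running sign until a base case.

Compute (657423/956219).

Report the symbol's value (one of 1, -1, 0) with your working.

flip (657423/956219) -> (956219/657423): both odd, 657423 mod 4 = 3, 956219 mod 4 = 3, so the flip contributes -1; sign now -1
(956219/657423): 956219 mod 657423 = 298796, so (956219/657423) = (298796/657423)
factor out 2^2: 298796 = 2^2·74699; with 657423 mod 8 = 7, (2/657423) = +1; sign now -1; continue with (74699/657423)
flip (74699/657423) -> (657423/74699): both odd, 74699 mod 4 = 3, 657423 mod 4 = 3, so the flip contributes -1; sign now +1
(657423/74699): 657423 mod 74699 = 59831, so (657423/74699) = (59831/74699)
flip (59831/74699) -> (74699/59831): both odd, 59831 mod 4 = 3, 74699 mod 4 = 3, so the flip contributes -1; sign now -1
(74699/59831): 74699 mod 59831 = 14868, so (74699/59831) = (14868/59831)
factor out 2^2: 14868 = 2^2·3717; with 59831 mod 8 = 7, (2/59831) = +1; sign now -1; continue with (3717/59831)
flip (3717/59831) -> (59831/3717): both odd, 3717 mod 4 = 1, 59831 mod 4 = 3, so the flip contributes +1; sign now -1
(59831/3717): 59831 mod 3717 = 359, so (59831/3717) = (359/3717)
flip (359/3717) -> (3717/359): both odd, 359 mod 4 = 3, 3717 mod 4 = 1, so the flip contributes +1; sign now -1
(3717/359): 3717 mod 359 = 127, so (3717/359) = (127/359)
flip (127/359) -> (359/127): both odd, 127 mod 4 = 3, 359 mod 4 = 3, so the flip contributes -1; sign now +1
(359/127): 359 mod 127 = 105, so (359/127) = (105/127)
flip (105/127) -> (127/105): both odd, 105 mod 4 = 1, 127 mod 4 = 3, so the flip contributes +1; sign now +1
(127/105): 127 mod 105 = 22, so (127/105) = (22/105)
factor out 2^1: 22 = 2^1·11; with 105 mod 8 = 1, (2/105) = +1; sign now +1; continue with (11/105)
flip (11/105) -> (105/11): both odd, 11 mod 4 = 3, 105 mod 4 = 1, so the flip contributes +1; sign now +1
(105/11): 105 mod 11 = 6, so (105/11) = (6/11)
factor out 2^1: 6 = 2^1·3; with 11 mod 8 = 3, (2/11) = -1; sign now -1; continue with (3/11)
flip (3/11) -> (11/3): both odd, 3 mod 4 = 3, 11 mod 4 = 3, so the flip contributes -1; sign now +1
(11/3): 11 mod 3 = 2, so (11/3) = (2/3)
factor out 2^1: 2 = 2^1·1; with 3 mod 8 = 3, (2/3) = -1; sign now -1; continue with (1/3)
reached (1/3) = 1, so the symbol is -1

-1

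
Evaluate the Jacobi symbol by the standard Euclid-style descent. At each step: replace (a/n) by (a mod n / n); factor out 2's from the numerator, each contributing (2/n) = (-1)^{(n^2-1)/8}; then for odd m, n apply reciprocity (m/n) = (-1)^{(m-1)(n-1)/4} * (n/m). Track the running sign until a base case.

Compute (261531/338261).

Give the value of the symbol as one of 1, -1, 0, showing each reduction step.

flip (261531/338261) -> (338261/261531): both odd, 261531 mod 4 = 3, 338261 mod 4 = 1, so the flip contributes +1; sign now +1
(338261/261531): 338261 mod 261531 = 76730, so (338261/261531) = (76730/261531)
factor out 2^1: 76730 = 2^1·38365; with 261531 mod 8 = 3, (2/261531) = -1; sign now -1; continue with (38365/261531)
flip (38365/261531) -> (261531/38365): both odd, 38365 mod 4 = 1, 261531 mod 4 = 3, so the flip contributes +1; sign now -1
(261531/38365): 261531 mod 38365 = 31341, so (261531/38365) = (31341/38365)
flip (31341/38365) -> (38365/31341): both odd, 31341 mod 4 = 1, 38365 mod 4 = 1, so the flip contributes +1; sign now -1
(38365/31341): 38365 mod 31341 = 7024, so (38365/31341) = (7024/31341)
factor out 2^4: 7024 = 2^4·439; with 31341 mod 8 = 5, (2/31341) = -1; sign now -1; continue with (439/31341)
flip (439/31341) -> (31341/439): both odd, 439 mod 4 = 3, 31341 mod 4 = 1, so the flip contributes +1; sign now -1
(31341/439): 31341 mod 439 = 172, so (31341/439) = (172/439)
factor out 2^2: 172 = 2^2·43; with 439 mod 8 = 7, (2/439) = +1; sign now -1; continue with (43/439)
flip (43/439) -> (439/43): both odd, 43 mod 4 = 3, 439 mod 4 = 3, so the flip contributes -1; sign now +1
(439/43): 439 mod 43 = 9, so (439/43) = (9/43)
flip (9/43) -> (43/9): both odd, 9 mod 4 = 1, 43 mod 4 = 3, so the flip contributes +1; sign now +1
(43/9): 43 mod 9 = 7, so (43/9) = (7/9)
flip (7/9) -> (9/7): both odd, 7 mod 4 = 3, 9 mod 4 = 1, so the flip contributes +1; sign now +1
(9/7): 9 mod 7 = 2, so (9/7) = (2/7)
factor out 2^1: 2 = 2^1·1; with 7 mod 8 = 7, (2/7) = +1; sign now +1; continue with (1/7)
reached (1/7) = 1, so the symbol is +1

1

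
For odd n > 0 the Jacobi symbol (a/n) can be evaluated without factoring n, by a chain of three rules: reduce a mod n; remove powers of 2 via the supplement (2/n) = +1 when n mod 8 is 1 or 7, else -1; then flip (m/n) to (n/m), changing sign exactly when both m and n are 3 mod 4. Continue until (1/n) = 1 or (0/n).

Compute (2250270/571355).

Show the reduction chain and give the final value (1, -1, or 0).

0

(2250270/571355): 2250270 mod 571355 = 536205, so (2250270/571355) = (536205/571355)
flip (536205/571355) -> (571355/536205): both odd, 536205 mod 4 = 1, 571355 mod 4 = 3, so the flip contributes +1; sign now +1
(571355/536205): 571355 mod 536205 = 35150, so (571355/536205) = (35150/536205)
factor out 2^1: 35150 = 2^1·17575; with 536205 mod 8 = 5, (2/536205) = -1; sign now -1; continue with (17575/536205)
flip (17575/536205) -> (536205/17575): both odd, 17575 mod 4 = 3, 536205 mod 4 = 1, so the flip contributes +1; sign now -1
(536205/17575): 536205 mod 17575 = 8955, so (536205/17575) = (8955/17575)
flip (8955/17575) -> (17575/8955): both odd, 8955 mod 4 = 3, 17575 mod 4 = 3, so the flip contributes -1; sign now +1
(17575/8955): 17575 mod 8955 = 8620, so (17575/8955) = (8620/8955)
factor out 2^2: 8620 = 2^2·2155; with 8955 mod 8 = 3, (2/8955) = -1; sign now +1; continue with (2155/8955)
flip (2155/8955) -> (8955/2155): both odd, 2155 mod 4 = 3, 8955 mod 4 = 3, so the flip contributes -1; sign now -1
(8955/2155): 8955 mod 2155 = 335, so (8955/2155) = (335/2155)
flip (335/2155) -> (2155/335): both odd, 335 mod 4 = 3, 2155 mod 4 = 3, so the flip contributes -1; sign now +1
(2155/335): 2155 mod 335 = 145, so (2155/335) = (145/335)
flip (145/335) -> (335/145): both odd, 145 mod 4 = 1, 335 mod 4 = 3, so the flip contributes +1; sign now +1
(335/145): 335 mod 145 = 45, so (335/145) = (45/145)
flip (45/145) -> (145/45): both odd, 45 mod 4 = 1, 145 mod 4 = 1, so the flip contributes +1; sign now +1
(145/45): 145 mod 45 = 10, so (145/45) = (10/45)
factor out 2^1: 10 = 2^1·5; with 45 mod 8 = 5, (2/45) = -1; sign now -1; continue with (5/45)
flip (5/45) -> (45/5): both odd, 5 mod 4 = 1, 45 mod 4 = 1, so the flip contributes +1; sign now -1
(45/5): 45 mod 5 = 0, so (45/5) = (0/5)
reached (0/5); gcd(a, n) > 1, so (0/5) = 0 and the symbol is 0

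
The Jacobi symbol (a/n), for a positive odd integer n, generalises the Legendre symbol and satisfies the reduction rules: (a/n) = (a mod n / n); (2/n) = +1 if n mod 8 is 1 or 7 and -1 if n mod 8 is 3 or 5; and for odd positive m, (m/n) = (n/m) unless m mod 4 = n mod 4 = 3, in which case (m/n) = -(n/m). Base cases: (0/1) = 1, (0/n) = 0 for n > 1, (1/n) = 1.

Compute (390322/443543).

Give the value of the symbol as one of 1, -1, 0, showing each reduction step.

390322 = 2^1·195161; (2/443543) = +1 since 443543 mod 8 = 7, so (390322/443543) = (+1)^1·(195161/443543); sign now +1
reciprocity: (195161/443543) = +1·(443543/195161) since 195161 mod 4 = 1, 443543 mod 4 = 3; sign now +1
(443543/195161) = (53221/195161)   [reduce mod 195161]
reciprocity: (53221/195161) = +1·(195161/53221) since 53221 mod 4 = 1, 195161 mod 4 = 1; sign now +1
(195161/53221) = (35498/53221)   [reduce mod 53221]
35498 = 2^1·17749; (2/53221) = -1 since 53221 mod 8 = 5, so (35498/53221) = (-1)^1·(17749/53221); sign now -1
reciprocity: (17749/53221) = +1·(53221/17749) since 17749 mod 4 = 1, 53221 mod 4 = 1; sign now -1
(53221/17749) = (17723/17749)   [reduce mod 17749]
reciprocity: (17723/17749) = +1·(17749/17723) since 17723 mod 4 = 3, 17749 mod 4 = 1; sign now -1
(17749/17723) = (26/17723)   [reduce mod 17723]
26 = 2^1·13; (2/17723) = -1 since 17723 mod 8 = 3, so (26/17723) = (-1)^1·(13/17723); sign now +1
reciprocity: (13/17723) = +1·(17723/13) since 13 mod 4 = 1, 17723 mod 4 = 3; sign now +1
(17723/13) = (4/13)   [reduce mod 13]
4 = 2^2·1; (2/13) = -1 since 13 mod 8 = 5, so (4/13) = (-1)^2·(1/13); sign now +1
(1/13) = 1; final value = sign = +1

1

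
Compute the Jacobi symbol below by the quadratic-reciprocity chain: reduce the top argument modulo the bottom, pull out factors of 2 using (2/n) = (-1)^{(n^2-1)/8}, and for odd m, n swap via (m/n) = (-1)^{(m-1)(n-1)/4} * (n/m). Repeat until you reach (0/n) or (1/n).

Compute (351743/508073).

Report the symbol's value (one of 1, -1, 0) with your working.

flip (351743/508073) -> (508073/351743): both odd, 351743 mod 4 = 3, 508073 mod 4 = 1, so the flip contributes +1; sign now +1
(508073/351743): 508073 mod 351743 = 156330, so (508073/351743) = (156330/351743)
factor out 2^1: 156330 = 2^1·78165; with 351743 mod 8 = 7, (2/351743) = +1; sign now +1; continue with (78165/351743)
flip (78165/351743) -> (351743/78165): both odd, 78165 mod 4 = 1, 351743 mod 4 = 3, so the flip contributes +1; sign now +1
(351743/78165): 351743 mod 78165 = 39083, so (351743/78165) = (39083/78165)
flip (39083/78165) -> (78165/39083): both odd, 39083 mod 4 = 3, 78165 mod 4 = 1, so the flip contributes +1; sign now +1
(78165/39083): 78165 mod 39083 = 39082, so (78165/39083) = (39082/39083)
factor out 2^1: 39082 = 2^1·19541; with 39083 mod 8 = 3, (2/39083) = -1; sign now -1; continue with (19541/39083)
flip (19541/39083) -> (39083/19541): both odd, 19541 mod 4 = 1, 39083 mod 4 = 3, so the flip contributes +1; sign now -1
(39083/19541): 39083 mod 19541 = 1, so (39083/19541) = (1/19541)
reached (1/19541) = 1, so the symbol is -1

-1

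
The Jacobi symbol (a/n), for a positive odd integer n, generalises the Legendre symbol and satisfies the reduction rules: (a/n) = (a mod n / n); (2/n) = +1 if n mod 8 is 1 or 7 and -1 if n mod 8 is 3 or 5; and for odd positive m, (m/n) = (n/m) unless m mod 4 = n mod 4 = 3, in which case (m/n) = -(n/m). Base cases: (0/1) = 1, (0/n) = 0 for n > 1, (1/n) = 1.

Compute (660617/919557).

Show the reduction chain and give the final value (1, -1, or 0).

1

flip (660617/919557) -> (919557/660617): both odd, 660617 mod 4 = 1, 919557 mod 4 = 1, so the flip contributes +1; sign now +1
(919557/660617): 919557 mod 660617 = 258940, so (919557/660617) = (258940/660617)
factor out 2^2: 258940 = 2^2·64735; with 660617 mod 8 = 1, (2/660617) = +1; sign now +1; continue with (64735/660617)
flip (64735/660617) -> (660617/64735): both odd, 64735 mod 4 = 3, 660617 mod 4 = 1, so the flip contributes +1; sign now +1
(660617/64735): 660617 mod 64735 = 13267, so (660617/64735) = (13267/64735)
flip (13267/64735) -> (64735/13267): both odd, 13267 mod 4 = 3, 64735 mod 4 = 3, so the flip contributes -1; sign now -1
(64735/13267): 64735 mod 13267 = 11667, so (64735/13267) = (11667/13267)
flip (11667/13267) -> (13267/11667): both odd, 11667 mod 4 = 3, 13267 mod 4 = 3, so the flip contributes -1; sign now +1
(13267/11667): 13267 mod 11667 = 1600, so (13267/11667) = (1600/11667)
factor out 2^6: 1600 = 2^6·25; with 11667 mod 8 = 3, (2/11667) = -1; sign now +1; continue with (25/11667)
flip (25/11667) -> (11667/25): both odd, 25 mod 4 = 1, 11667 mod 4 = 3, so the flip contributes +1; sign now +1
(11667/25): 11667 mod 25 = 17, so (11667/25) = (17/25)
flip (17/25) -> (25/17): both odd, 17 mod 4 = 1, 25 mod 4 = 1, so the flip contributes +1; sign now +1
(25/17): 25 mod 17 = 8, so (25/17) = (8/17)
factor out 2^3: 8 = 2^3·1; with 17 mod 8 = 1, (2/17) = +1; sign now +1; continue with (1/17)
reached (1/17) = 1, so the symbol is +1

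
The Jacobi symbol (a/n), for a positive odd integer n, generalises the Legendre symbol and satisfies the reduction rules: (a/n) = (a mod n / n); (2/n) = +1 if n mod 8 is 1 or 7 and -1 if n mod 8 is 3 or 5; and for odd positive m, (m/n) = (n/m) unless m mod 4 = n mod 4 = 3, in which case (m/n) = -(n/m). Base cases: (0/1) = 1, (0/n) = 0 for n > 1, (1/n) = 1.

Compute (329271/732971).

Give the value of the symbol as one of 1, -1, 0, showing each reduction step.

flip (329271/732971) -> (732971/329271): both odd, 329271 mod 4 = 3, 732971 mod 4 = 3, so the flip contributes -1; sign now -1
(732971/329271): 732971 mod 329271 = 74429, so (732971/329271) = (74429/329271)
flip (74429/329271) -> (329271/74429): both odd, 74429 mod 4 = 1, 329271 mod 4 = 3, so the flip contributes +1; sign now -1
(329271/74429): 329271 mod 74429 = 31555, so (329271/74429) = (31555/74429)
flip (31555/74429) -> (74429/31555): both odd, 31555 mod 4 = 3, 74429 mod 4 = 1, so the flip contributes +1; sign now -1
(74429/31555): 74429 mod 31555 = 11319, so (74429/31555) = (11319/31555)
flip (11319/31555) -> (31555/11319): both odd, 11319 mod 4 = 3, 31555 mod 4 = 3, so the flip contributes -1; sign now +1
(31555/11319): 31555 mod 11319 = 8917, so (31555/11319) = (8917/11319)
flip (8917/11319) -> (11319/8917): both odd, 8917 mod 4 = 1, 11319 mod 4 = 3, so the flip contributes +1; sign now +1
(11319/8917): 11319 mod 8917 = 2402, so (11319/8917) = (2402/8917)
factor out 2^1: 2402 = 2^1·1201; with 8917 mod 8 = 5, (2/8917) = -1; sign now -1; continue with (1201/8917)
flip (1201/8917) -> (8917/1201): both odd, 1201 mod 4 = 1, 8917 mod 4 = 1, so the flip contributes +1; sign now -1
(8917/1201): 8917 mod 1201 = 510, so (8917/1201) = (510/1201)
factor out 2^1: 510 = 2^1·255; with 1201 mod 8 = 1, (2/1201) = +1; sign now -1; continue with (255/1201)
flip (255/1201) -> (1201/255): both odd, 255 mod 4 = 3, 1201 mod 4 = 1, so the flip contributes +1; sign now -1
(1201/255): 1201 mod 255 = 181, so (1201/255) = (181/255)
flip (181/255) -> (255/181): both odd, 181 mod 4 = 1, 255 mod 4 = 3, so the flip contributes +1; sign now -1
(255/181): 255 mod 181 = 74, so (255/181) = (74/181)
factor out 2^1: 74 = 2^1·37; with 181 mod 8 = 5, (2/181) = -1; sign now +1; continue with (37/181)
flip (37/181) -> (181/37): both odd, 37 mod 4 = 1, 181 mod 4 = 1, so the flip contributes +1; sign now +1
(181/37): 181 mod 37 = 33, so (181/37) = (33/37)
flip (33/37) -> (37/33): both odd, 33 mod 4 = 1, 37 mod 4 = 1, so the flip contributes +1; sign now +1
(37/33): 37 mod 33 = 4, so (37/33) = (4/33)
factor out 2^2: 4 = 2^2·1; with 33 mod 8 = 1, (2/33) = +1; sign now +1; continue with (1/33)
reached (1/33) = 1, so the symbol is +1

1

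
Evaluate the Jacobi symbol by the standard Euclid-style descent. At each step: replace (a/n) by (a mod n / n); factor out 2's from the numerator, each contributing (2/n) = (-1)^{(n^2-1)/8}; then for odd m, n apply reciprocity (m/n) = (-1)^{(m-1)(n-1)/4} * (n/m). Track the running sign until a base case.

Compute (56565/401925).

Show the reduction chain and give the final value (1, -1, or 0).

reciprocity: (56565/401925) = +1·(401925/56565) since 56565 mod 4 = 1, 401925 mod 4 = 1; sign now +1
(401925/56565) = (5970/56565)   [reduce mod 56565]
5970 = 2^1·2985; (2/56565) = -1 since 56565 mod 8 = 5, so (5970/56565) = (-1)^1·(2985/56565); sign now -1
reciprocity: (2985/56565) = +1·(56565/2985) since 2985 mod 4 = 1, 56565 mod 4 = 1; sign now -1
(56565/2985) = (2835/2985)   [reduce mod 2985]
reciprocity: (2835/2985) = +1·(2985/2835) since 2835 mod 4 = 3, 2985 mod 4 = 1; sign now -1
(2985/2835) = (150/2835)   [reduce mod 2835]
150 = 2^1·75; (2/2835) = -1 since 2835 mod 8 = 3, so (150/2835) = (-1)^1·(75/2835); sign now +1
reciprocity: (75/2835) = -1·(2835/75) since 75 mod 4 = 3, 2835 mod 4 = 3; sign now -1
(2835/75) = (60/75)   [reduce mod 75]
60 = 2^2·15; (2/75) = -1 since 75 mod 8 = 3, so (60/75) = (-1)^2·(15/75); sign now -1
reciprocity: (15/75) = -1·(75/15) since 15 mod 4 = 3, 75 mod 4 = 3; sign now +1
(75/15) = (0/15)   [reduce mod 15]
(0/15) = 0   [gcd(a, n) > 1]; final value = 0

0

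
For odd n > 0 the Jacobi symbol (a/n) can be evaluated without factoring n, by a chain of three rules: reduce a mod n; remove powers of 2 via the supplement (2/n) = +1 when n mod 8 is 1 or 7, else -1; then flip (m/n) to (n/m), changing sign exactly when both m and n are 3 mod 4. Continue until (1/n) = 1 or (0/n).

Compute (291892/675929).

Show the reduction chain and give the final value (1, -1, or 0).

-1

factor out 2^2: 291892 = 2^2·72973; with 675929 mod 8 = 1, (2/675929) = +1; sign now +1; continue with (72973/675929)
flip (72973/675929) -> (675929/72973): both odd, 72973 mod 4 = 1, 675929 mod 4 = 1, so the flip contributes +1; sign now +1
(675929/72973): 675929 mod 72973 = 19172, so (675929/72973) = (19172/72973)
factor out 2^2: 19172 = 2^2·4793; with 72973 mod 8 = 5, (2/72973) = -1; sign now +1; continue with (4793/72973)
flip (4793/72973) -> (72973/4793): both odd, 4793 mod 4 = 1, 72973 mod 4 = 1, so the flip contributes +1; sign now +1
(72973/4793): 72973 mod 4793 = 1078, so (72973/4793) = (1078/4793)
factor out 2^1: 1078 = 2^1·539; with 4793 mod 8 = 1, (2/4793) = +1; sign now +1; continue with (539/4793)
flip (539/4793) -> (4793/539): both odd, 539 mod 4 = 3, 4793 mod 4 = 1, so the flip contributes +1; sign now +1
(4793/539): 4793 mod 539 = 481, so (4793/539) = (481/539)
flip (481/539) -> (539/481): both odd, 481 mod 4 = 1, 539 mod 4 = 3, so the flip contributes +1; sign now +1
(539/481): 539 mod 481 = 58, so (539/481) = (58/481)
factor out 2^1: 58 = 2^1·29; with 481 mod 8 = 1, (2/481) = +1; sign now +1; continue with (29/481)
flip (29/481) -> (481/29): both odd, 29 mod 4 = 1, 481 mod 4 = 1, so the flip contributes +1; sign now +1
(481/29): 481 mod 29 = 17, so (481/29) = (17/29)
flip (17/29) -> (29/17): both odd, 17 mod 4 = 1, 29 mod 4 = 1, so the flip contributes +1; sign now +1
(29/17): 29 mod 17 = 12, so (29/17) = (12/17)
factor out 2^2: 12 = 2^2·3; with 17 mod 8 = 1, (2/17) = +1; sign now +1; continue with (3/17)
flip (3/17) -> (17/3): both odd, 3 mod 4 = 3, 17 mod 4 = 1, so the flip contributes +1; sign now +1
(17/3): 17 mod 3 = 2, so (17/3) = (2/3)
factor out 2^1: 2 = 2^1·1; with 3 mod 8 = 3, (2/3) = -1; sign now -1; continue with (1/3)
reached (1/3) = 1, so the symbol is -1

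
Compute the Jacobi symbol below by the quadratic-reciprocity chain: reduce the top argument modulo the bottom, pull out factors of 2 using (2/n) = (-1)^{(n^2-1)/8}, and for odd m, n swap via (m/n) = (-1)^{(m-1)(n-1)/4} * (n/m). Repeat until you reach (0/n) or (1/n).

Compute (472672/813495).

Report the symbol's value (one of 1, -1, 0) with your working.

-1

factor out 2^5: 472672 = 2^5·14771; with 813495 mod 8 = 7, (2/813495) = +1; sign now +1; continue with (14771/813495)
flip (14771/813495) -> (813495/14771): both odd, 14771 mod 4 = 3, 813495 mod 4 = 3, so the flip contributes -1; sign now -1
(813495/14771): 813495 mod 14771 = 1090, so (813495/14771) = (1090/14771)
factor out 2^1: 1090 = 2^1·545; with 14771 mod 8 = 3, (2/14771) = -1; sign now +1; continue with (545/14771)
flip (545/14771) -> (14771/545): both odd, 545 mod 4 = 1, 14771 mod 4 = 3, so the flip contributes +1; sign now +1
(14771/545): 14771 mod 545 = 56, so (14771/545) = (56/545)
factor out 2^3: 56 = 2^3·7; with 545 mod 8 = 1, (2/545) = +1; sign now +1; continue with (7/545)
flip (7/545) -> (545/7): both odd, 7 mod 4 = 3, 545 mod 4 = 1, so the flip contributes +1; sign now +1
(545/7): 545 mod 7 = 6, so (545/7) = (6/7)
factor out 2^1: 6 = 2^1·3; with 7 mod 8 = 7, (2/7) = +1; sign now +1; continue with (3/7)
flip (3/7) -> (7/3): both odd, 3 mod 4 = 3, 7 mod 4 = 3, so the flip contributes -1; sign now -1
(7/3): 7 mod 3 = 1, so (7/3) = (1/3)
reached (1/3) = 1, so the symbol is -1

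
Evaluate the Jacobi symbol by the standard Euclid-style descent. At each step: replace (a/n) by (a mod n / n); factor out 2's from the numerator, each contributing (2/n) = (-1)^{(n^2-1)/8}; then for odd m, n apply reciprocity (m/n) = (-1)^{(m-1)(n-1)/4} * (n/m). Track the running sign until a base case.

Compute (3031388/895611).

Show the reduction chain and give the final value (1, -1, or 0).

(3031388/895611) = (344555/895611)   [reduce mod 895611]
reciprocity: (344555/895611) = -1·(895611/344555) since 344555 mod 4 = 3, 895611 mod 4 = 3; sign now -1
(895611/344555) = (206501/344555)   [reduce mod 344555]
reciprocity: (206501/344555) = +1·(344555/206501) since 206501 mod 4 = 1, 344555 mod 4 = 3; sign now -1
(344555/206501) = (138054/206501)   [reduce mod 206501]
138054 = 2^1·69027; (2/206501) = -1 since 206501 mod 8 = 5, so (138054/206501) = (-1)^1·(69027/206501); sign now +1
reciprocity: (69027/206501) = +1·(206501/69027) since 69027 mod 4 = 3, 206501 mod 4 = 1; sign now +1
(206501/69027) = (68447/69027)   [reduce mod 69027]
reciprocity: (68447/69027) = -1·(69027/68447) since 68447 mod 4 = 3, 69027 mod 4 = 3; sign now -1
(69027/68447) = (580/68447)   [reduce mod 68447]
580 = 2^2·145; (2/68447) = +1 since 68447 mod 8 = 7, so (580/68447) = (+1)^2·(145/68447); sign now -1
reciprocity: (145/68447) = +1·(68447/145) since 145 mod 4 = 1, 68447 mod 4 = 3; sign now -1
(68447/145) = (7/145)   [reduce mod 145]
reciprocity: (7/145) = +1·(145/7) since 7 mod 4 = 3, 145 mod 4 = 1; sign now -1
(145/7) = (5/7)   [reduce mod 7]
reciprocity: (5/7) = +1·(7/5) since 5 mod 4 = 1, 7 mod 4 = 3; sign now -1
(7/5) = (2/5)   [reduce mod 5]
2 = 2^1·1; (2/5) = -1 since 5 mod 8 = 5, so (2/5) = (-1)^1·(1/5); sign now +1
(1/5) = 1; final value = sign = +1

1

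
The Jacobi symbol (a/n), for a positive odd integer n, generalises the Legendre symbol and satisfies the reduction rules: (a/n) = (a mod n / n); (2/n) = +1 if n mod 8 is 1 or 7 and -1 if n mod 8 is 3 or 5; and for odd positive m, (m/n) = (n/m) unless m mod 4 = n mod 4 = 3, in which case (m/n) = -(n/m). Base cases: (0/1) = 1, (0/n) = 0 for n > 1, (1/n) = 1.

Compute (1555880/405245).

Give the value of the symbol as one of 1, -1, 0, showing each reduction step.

0

(1555880/405245): 1555880 mod 405245 = 340145, so (1555880/405245) = (340145/405245)
flip (340145/405245) -> (405245/340145): both odd, 340145 mod 4 = 1, 405245 mod 4 = 1, so the flip contributes +1; sign now +1
(405245/340145): 405245 mod 340145 = 65100, so (405245/340145) = (65100/340145)
factor out 2^2: 65100 = 2^2·16275; with 340145 mod 8 = 1, (2/340145) = +1; sign now +1; continue with (16275/340145)
flip (16275/340145) -> (340145/16275): both odd, 16275 mod 4 = 3, 340145 mod 4 = 1, so the flip contributes +1; sign now +1
(340145/16275): 340145 mod 16275 = 14645, so (340145/16275) = (14645/16275)
flip (14645/16275) -> (16275/14645): both odd, 14645 mod 4 = 1, 16275 mod 4 = 3, so the flip contributes +1; sign now +1
(16275/14645): 16275 mod 14645 = 1630, so (16275/14645) = (1630/14645)
factor out 2^1: 1630 = 2^1·815; with 14645 mod 8 = 5, (2/14645) = -1; sign now -1; continue with (815/14645)
flip (815/14645) -> (14645/815): both odd, 815 mod 4 = 3, 14645 mod 4 = 1, so the flip contributes +1; sign now -1
(14645/815): 14645 mod 815 = 790, so (14645/815) = (790/815)
factor out 2^1: 790 = 2^1·395; with 815 mod 8 = 7, (2/815) = +1; sign now -1; continue with (395/815)
flip (395/815) -> (815/395): both odd, 395 mod 4 = 3, 815 mod 4 = 3, so the flip contributes -1; sign now +1
(815/395): 815 mod 395 = 25, so (815/395) = (25/395)
flip (25/395) -> (395/25): both odd, 25 mod 4 = 1, 395 mod 4 = 3, so the flip contributes +1; sign now +1
(395/25): 395 mod 25 = 20, so (395/25) = (20/25)
factor out 2^2: 20 = 2^2·5; with 25 mod 8 = 1, (2/25) = +1; sign now +1; continue with (5/25)
flip (5/25) -> (25/5): both odd, 5 mod 4 = 1, 25 mod 4 = 1, so the flip contributes +1; sign now +1
(25/5): 25 mod 5 = 0, so (25/5) = (0/5)
reached (0/5); gcd(a, n) > 1, so (0/5) = 0 and the symbol is 0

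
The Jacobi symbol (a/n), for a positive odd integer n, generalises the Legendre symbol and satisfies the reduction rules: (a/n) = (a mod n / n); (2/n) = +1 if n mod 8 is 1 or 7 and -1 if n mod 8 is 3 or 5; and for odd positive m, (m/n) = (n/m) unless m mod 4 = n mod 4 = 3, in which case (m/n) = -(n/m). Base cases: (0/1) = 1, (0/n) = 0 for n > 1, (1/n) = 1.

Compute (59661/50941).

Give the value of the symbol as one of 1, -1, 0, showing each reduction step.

1

(59661/50941) = (8720/50941)   [reduce mod 50941]
8720 = 2^4·545; (2/50941) = -1 since 50941 mod 8 = 5, so (8720/50941) = (-1)^4·(545/50941); sign now +1
reciprocity: (545/50941) = +1·(50941/545) since 545 mod 4 = 1, 50941 mod 4 = 1; sign now +1
(50941/545) = (256/545)   [reduce mod 545]
256 = 2^8·1; (2/545) = +1 since 545 mod 8 = 1, so (256/545) = (+1)^8·(1/545); sign now +1
(1/545) = 1; final value = sign = +1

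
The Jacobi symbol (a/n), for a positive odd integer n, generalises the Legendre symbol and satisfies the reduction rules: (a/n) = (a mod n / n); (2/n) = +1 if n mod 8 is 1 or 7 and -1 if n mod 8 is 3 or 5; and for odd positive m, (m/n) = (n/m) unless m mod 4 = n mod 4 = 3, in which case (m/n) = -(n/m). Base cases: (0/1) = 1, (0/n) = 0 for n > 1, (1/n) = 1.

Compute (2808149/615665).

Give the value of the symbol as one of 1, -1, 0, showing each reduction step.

(2808149/615665) = (345489/615665)   [reduce mod 615665]
reciprocity: (345489/615665) = +1·(615665/345489) since 345489 mod 4 = 1, 615665 mod 4 = 1; sign now +1
(615665/345489) = (270176/345489)   [reduce mod 345489]
270176 = 2^5·8443; (2/345489) = +1 since 345489 mod 8 = 1, so (270176/345489) = (+1)^5·(8443/345489); sign now +1
reciprocity: (8443/345489) = +1·(345489/8443) since 8443 mod 4 = 3, 345489 mod 4 = 1; sign now +1
(345489/8443) = (7769/8443)   [reduce mod 8443]
reciprocity: (7769/8443) = +1·(8443/7769) since 7769 mod 4 = 1, 8443 mod 4 = 3; sign now +1
(8443/7769) = (674/7769)   [reduce mod 7769]
674 = 2^1·337; (2/7769) = +1 since 7769 mod 8 = 1, so (674/7769) = (+1)^1·(337/7769); sign now +1
reciprocity: (337/7769) = +1·(7769/337) since 337 mod 4 = 1, 7769 mod 4 = 1; sign now +1
(7769/337) = (18/337)   [reduce mod 337]
18 = 2^1·9; (2/337) = +1 since 337 mod 8 = 1, so (18/337) = (+1)^1·(9/337); sign now +1
reciprocity: (9/337) = +1·(337/9) since 9 mod 4 = 1, 337 mod 4 = 1; sign now +1
(337/9) = (4/9)   [reduce mod 9]
4 = 2^2·1; (2/9) = +1 since 9 mod 8 = 1, so (4/9) = (+1)^2·(1/9); sign now +1
(1/9) = 1; final value = sign = +1

1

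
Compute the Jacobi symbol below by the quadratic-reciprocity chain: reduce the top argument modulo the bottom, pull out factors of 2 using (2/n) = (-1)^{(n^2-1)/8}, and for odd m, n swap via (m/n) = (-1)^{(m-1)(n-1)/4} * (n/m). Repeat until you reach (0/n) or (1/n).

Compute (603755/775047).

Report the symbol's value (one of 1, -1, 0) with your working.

0

flip (603755/775047) -> (775047/603755): both odd, 603755 mod 4 = 3, 775047 mod 4 = 3, so the flip contributes -1; sign now -1
(775047/603755): 775047 mod 603755 = 171292, so (775047/603755) = (171292/603755)
factor out 2^2: 171292 = 2^2·42823; with 603755 mod 8 = 3, (2/603755) = -1; sign now -1; continue with (42823/603755)
flip (42823/603755) -> (603755/42823): both odd, 42823 mod 4 = 3, 603755 mod 4 = 3, so the flip contributes -1; sign now +1
(603755/42823): 603755 mod 42823 = 4233, so (603755/42823) = (4233/42823)
flip (4233/42823) -> (42823/4233): both odd, 4233 mod 4 = 1, 42823 mod 4 = 3, so the flip contributes +1; sign now +1
(42823/4233): 42823 mod 4233 = 493, so (42823/4233) = (493/4233)
flip (493/4233) -> (4233/493): both odd, 493 mod 4 = 1, 4233 mod 4 = 1, so the flip contributes +1; sign now +1
(4233/493): 4233 mod 493 = 289, so (4233/493) = (289/493)
flip (289/493) -> (493/289): both odd, 289 mod 4 = 1, 493 mod 4 = 1, so the flip contributes +1; sign now +1
(493/289): 493 mod 289 = 204, so (493/289) = (204/289)
factor out 2^2: 204 = 2^2·51; with 289 mod 8 = 1, (2/289) = +1; sign now +1; continue with (51/289)
flip (51/289) -> (289/51): both odd, 51 mod 4 = 3, 289 mod 4 = 1, so the flip contributes +1; sign now +1
(289/51): 289 mod 51 = 34, so (289/51) = (34/51)
factor out 2^1: 34 = 2^1·17; with 51 mod 8 = 3, (2/51) = -1; sign now -1; continue with (17/51)
flip (17/51) -> (51/17): both odd, 17 mod 4 = 1, 51 mod 4 = 3, so the flip contributes +1; sign now -1
(51/17): 51 mod 17 = 0, so (51/17) = (0/17)
reached (0/17); gcd(a, n) > 1, so (0/17) = 0 and the symbol is 0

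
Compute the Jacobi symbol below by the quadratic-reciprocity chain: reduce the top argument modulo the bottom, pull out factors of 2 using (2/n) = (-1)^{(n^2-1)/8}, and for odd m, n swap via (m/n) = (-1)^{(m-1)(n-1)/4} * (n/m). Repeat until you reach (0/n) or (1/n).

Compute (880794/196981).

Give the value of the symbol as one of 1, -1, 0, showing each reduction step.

-1

(880794/196981): 880794 mod 196981 = 92870, so (880794/196981) = (92870/196981)
factor out 2^1: 92870 = 2^1·46435; with 196981 mod 8 = 5, (2/196981) = -1; sign now -1; continue with (46435/196981)
flip (46435/196981) -> (196981/46435): both odd, 46435 mod 4 = 3, 196981 mod 4 = 1, so the flip contributes +1; sign now -1
(196981/46435): 196981 mod 46435 = 11241, so (196981/46435) = (11241/46435)
flip (11241/46435) -> (46435/11241): both odd, 11241 mod 4 = 1, 46435 mod 4 = 3, so the flip contributes +1; sign now -1
(46435/11241): 46435 mod 11241 = 1471, so (46435/11241) = (1471/11241)
flip (1471/11241) -> (11241/1471): both odd, 1471 mod 4 = 3, 11241 mod 4 = 1, so the flip contributes +1; sign now -1
(11241/1471): 11241 mod 1471 = 944, so (11241/1471) = (944/1471)
factor out 2^4: 944 = 2^4·59; with 1471 mod 8 = 7, (2/1471) = +1; sign now -1; continue with (59/1471)
flip (59/1471) -> (1471/59): both odd, 59 mod 4 = 3, 1471 mod 4 = 3, so the flip contributes -1; sign now +1
(1471/59): 1471 mod 59 = 55, so (1471/59) = (55/59)
flip (55/59) -> (59/55): both odd, 55 mod 4 = 3, 59 mod 4 = 3, so the flip contributes -1; sign now -1
(59/55): 59 mod 55 = 4, so (59/55) = (4/55)
factor out 2^2: 4 = 2^2·1; with 55 mod 8 = 7, (2/55) = +1; sign now -1; continue with (1/55)
reached (1/55) = 1, so the symbol is -1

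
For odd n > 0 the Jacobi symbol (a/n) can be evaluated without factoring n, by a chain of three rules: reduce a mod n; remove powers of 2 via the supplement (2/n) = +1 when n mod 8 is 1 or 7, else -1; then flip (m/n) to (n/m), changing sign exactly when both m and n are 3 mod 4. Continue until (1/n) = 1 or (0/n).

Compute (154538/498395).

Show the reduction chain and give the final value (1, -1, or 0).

-1

factor out 2^1: 154538 = 2^1·77269; with 498395 mod 8 = 3, (2/498395) = -1; sign now -1; continue with (77269/498395)
flip (77269/498395) -> (498395/77269): both odd, 77269 mod 4 = 1, 498395 mod 4 = 3, so the flip contributes +1; sign now -1
(498395/77269): 498395 mod 77269 = 34781, so (498395/77269) = (34781/77269)
flip (34781/77269) -> (77269/34781): both odd, 34781 mod 4 = 1, 77269 mod 4 = 1, so the flip contributes +1; sign now -1
(77269/34781): 77269 mod 34781 = 7707, so (77269/34781) = (7707/34781)
flip (7707/34781) -> (34781/7707): both odd, 7707 mod 4 = 3, 34781 mod 4 = 1, so the flip contributes +1; sign now -1
(34781/7707): 34781 mod 7707 = 3953, so (34781/7707) = (3953/7707)
flip (3953/7707) -> (7707/3953): both odd, 3953 mod 4 = 1, 7707 mod 4 = 3, so the flip contributes +1; sign now -1
(7707/3953): 7707 mod 3953 = 3754, so (7707/3953) = (3754/3953)
factor out 2^1: 3754 = 2^1·1877; with 3953 mod 8 = 1, (2/3953) = +1; sign now -1; continue with (1877/3953)
flip (1877/3953) -> (3953/1877): both odd, 1877 mod 4 = 1, 3953 mod 4 = 1, so the flip contributes +1; sign now -1
(3953/1877): 3953 mod 1877 = 199, so (3953/1877) = (199/1877)
flip (199/1877) -> (1877/199): both odd, 199 mod 4 = 3, 1877 mod 4 = 1, so the flip contributes +1; sign now -1
(1877/199): 1877 mod 199 = 86, so (1877/199) = (86/199)
factor out 2^1: 86 = 2^1·43; with 199 mod 8 = 7, (2/199) = +1; sign now -1; continue with (43/199)
flip (43/199) -> (199/43): both odd, 43 mod 4 = 3, 199 mod 4 = 3, so the flip contributes -1; sign now +1
(199/43): 199 mod 43 = 27, so (199/43) = (27/43)
flip (27/43) -> (43/27): both odd, 27 mod 4 = 3, 43 mod 4 = 3, so the flip contributes -1; sign now -1
(43/27): 43 mod 27 = 16, so (43/27) = (16/27)
factor out 2^4: 16 = 2^4·1; with 27 mod 8 = 3, (2/27) = -1; sign now -1; continue with (1/27)
reached (1/27) = 1, so the symbol is -1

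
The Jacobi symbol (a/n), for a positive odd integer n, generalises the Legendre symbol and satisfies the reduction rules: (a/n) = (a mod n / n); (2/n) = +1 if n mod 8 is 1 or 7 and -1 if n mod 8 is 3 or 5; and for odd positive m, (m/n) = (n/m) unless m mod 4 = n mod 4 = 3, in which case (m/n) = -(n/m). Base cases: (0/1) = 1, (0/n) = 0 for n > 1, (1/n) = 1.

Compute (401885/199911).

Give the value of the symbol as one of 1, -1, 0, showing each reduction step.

(401885/199911): 401885 mod 199911 = 2063, so (401885/199911) = (2063/199911)
flip (2063/199911) -> (199911/2063): both odd, 2063 mod 4 = 3, 199911 mod 4 = 3, so the flip contributes -1; sign now -1
(199911/2063): 199911 mod 2063 = 1863, so (199911/2063) = (1863/2063)
flip (1863/2063) -> (2063/1863): both odd, 1863 mod 4 = 3, 2063 mod 4 = 3, so the flip contributes -1; sign now +1
(2063/1863): 2063 mod 1863 = 200, so (2063/1863) = (200/1863)
factor out 2^3: 200 = 2^3·25; with 1863 mod 8 = 7, (2/1863) = +1; sign now +1; continue with (25/1863)
flip (25/1863) -> (1863/25): both odd, 25 mod 4 = 1, 1863 mod 4 = 3, so the flip contributes +1; sign now +1
(1863/25): 1863 mod 25 = 13, so (1863/25) = (13/25)
flip (13/25) -> (25/13): both odd, 13 mod 4 = 1, 25 mod 4 = 1, so the flip contributes +1; sign now +1
(25/13): 25 mod 13 = 12, so (25/13) = (12/13)
factor out 2^2: 12 = 2^2·3; with 13 mod 8 = 5, (2/13) = -1; sign now +1; continue with (3/13)
flip (3/13) -> (13/3): both odd, 3 mod 4 = 3, 13 mod 4 = 1, so the flip contributes +1; sign now +1
(13/3): 13 mod 3 = 1, so (13/3) = (1/3)
reached (1/3) = 1, so the symbol is +1

1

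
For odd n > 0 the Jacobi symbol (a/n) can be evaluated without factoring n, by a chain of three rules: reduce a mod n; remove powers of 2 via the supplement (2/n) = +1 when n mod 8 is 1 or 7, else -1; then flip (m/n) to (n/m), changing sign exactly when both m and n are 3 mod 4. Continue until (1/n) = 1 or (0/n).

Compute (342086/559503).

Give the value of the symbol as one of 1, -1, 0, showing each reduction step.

-1

342086 = 2^1·171043; (2/559503) = +1 since 559503 mod 8 = 7, so (342086/559503) = (+1)^1·(171043/559503); sign now +1
reciprocity: (171043/559503) = -1·(559503/171043) since 171043 mod 4 = 3, 559503 mod 4 = 3; sign now -1
(559503/171043) = (46374/171043)   [reduce mod 171043]
46374 = 2^1·23187; (2/171043) = -1 since 171043 mod 8 = 3, so (46374/171043) = (-1)^1·(23187/171043); sign now +1
reciprocity: (23187/171043) = -1·(171043/23187) since 23187 mod 4 = 3, 171043 mod 4 = 3; sign now -1
(171043/23187) = (8734/23187)   [reduce mod 23187]
8734 = 2^1·4367; (2/23187) = -1 since 23187 mod 8 = 3, so (8734/23187) = (-1)^1·(4367/23187); sign now +1
reciprocity: (4367/23187) = -1·(23187/4367) since 4367 mod 4 = 3, 23187 mod 4 = 3; sign now -1
(23187/4367) = (1352/4367)   [reduce mod 4367]
1352 = 2^3·169; (2/4367) = +1 since 4367 mod 8 = 7, so (1352/4367) = (+1)^3·(169/4367); sign now -1
reciprocity: (169/4367) = +1·(4367/169) since 169 mod 4 = 1, 4367 mod 4 = 3; sign now -1
(4367/169) = (142/169)   [reduce mod 169]
142 = 2^1·71; (2/169) = +1 since 169 mod 8 = 1, so (142/169) = (+1)^1·(71/169); sign now -1
reciprocity: (71/169) = +1·(169/71) since 71 mod 4 = 3, 169 mod 4 = 1; sign now -1
(169/71) = (27/71)   [reduce mod 71]
reciprocity: (27/71) = -1·(71/27) since 27 mod 4 = 3, 71 mod 4 = 3; sign now +1
(71/27) = (17/27)   [reduce mod 27]
reciprocity: (17/27) = +1·(27/17) since 17 mod 4 = 1, 27 mod 4 = 3; sign now +1
(27/17) = (10/17)   [reduce mod 17]
10 = 2^1·5; (2/17) = +1 since 17 mod 8 = 1, so (10/17) = (+1)^1·(5/17); sign now +1
reciprocity: (5/17) = +1·(17/5) since 5 mod 4 = 1, 17 mod 4 = 1; sign now +1
(17/5) = (2/5)   [reduce mod 5]
2 = 2^1·1; (2/5) = -1 since 5 mod 8 = 5, so (2/5) = (-1)^1·(1/5); sign now -1
(1/5) = 1; final value = sign = -1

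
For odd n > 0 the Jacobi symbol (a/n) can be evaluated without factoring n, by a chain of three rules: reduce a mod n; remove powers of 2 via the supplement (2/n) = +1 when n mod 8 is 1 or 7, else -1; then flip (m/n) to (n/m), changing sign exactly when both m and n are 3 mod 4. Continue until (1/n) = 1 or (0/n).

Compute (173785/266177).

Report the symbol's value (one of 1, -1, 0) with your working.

1

flip (173785/266177) -> (266177/173785): both odd, 173785 mod 4 = 1, 266177 mod 4 = 1, so the flip contributes +1; sign now +1
(266177/173785): 266177 mod 173785 = 92392, so (266177/173785) = (92392/173785)
factor out 2^3: 92392 = 2^3·11549; with 173785 mod 8 = 1, (2/173785) = +1; sign now +1; continue with (11549/173785)
flip (11549/173785) -> (173785/11549): both odd, 11549 mod 4 = 1, 173785 mod 4 = 1, so the flip contributes +1; sign now +1
(173785/11549): 173785 mod 11549 = 550, so (173785/11549) = (550/11549)
factor out 2^1: 550 = 2^1·275; with 11549 mod 8 = 5, (2/11549) = -1; sign now -1; continue with (275/11549)
flip (275/11549) -> (11549/275): both odd, 275 mod 4 = 3, 11549 mod 4 = 1, so the flip contributes +1; sign now -1
(11549/275): 11549 mod 275 = 274, so (11549/275) = (274/275)
factor out 2^1: 274 = 2^1·137; with 275 mod 8 = 3, (2/275) = -1; sign now +1; continue with (137/275)
flip (137/275) -> (275/137): both odd, 137 mod 4 = 1, 275 mod 4 = 3, so the flip contributes +1; sign now +1
(275/137): 275 mod 137 = 1, so (275/137) = (1/137)
reached (1/137) = 1, so the symbol is +1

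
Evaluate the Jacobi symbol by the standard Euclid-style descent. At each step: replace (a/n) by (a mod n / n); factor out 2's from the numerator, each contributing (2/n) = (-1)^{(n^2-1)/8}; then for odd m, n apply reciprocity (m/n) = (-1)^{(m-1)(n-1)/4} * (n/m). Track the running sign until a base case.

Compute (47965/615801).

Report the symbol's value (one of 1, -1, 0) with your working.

1

flip (47965/615801) -> (615801/47965): both odd, 47965 mod 4 = 1, 615801 mod 4 = 1, so the flip contributes +1; sign now +1
(615801/47965): 615801 mod 47965 = 40221, so (615801/47965) = (40221/47965)
flip (40221/47965) -> (47965/40221): both odd, 40221 mod 4 = 1, 47965 mod 4 = 1, so the flip contributes +1; sign now +1
(47965/40221): 47965 mod 40221 = 7744, so (47965/40221) = (7744/40221)
factor out 2^6: 7744 = 2^6·121; with 40221 mod 8 = 5, (2/40221) = -1; sign now +1; continue with (121/40221)
flip (121/40221) -> (40221/121): both odd, 121 mod 4 = 1, 40221 mod 4 = 1, so the flip contributes +1; sign now +1
(40221/121): 40221 mod 121 = 49, so (40221/121) = (49/121)
flip (49/121) -> (121/49): both odd, 49 mod 4 = 1, 121 mod 4 = 1, so the flip contributes +1; sign now +1
(121/49): 121 mod 49 = 23, so (121/49) = (23/49)
flip (23/49) -> (49/23): both odd, 23 mod 4 = 3, 49 mod 4 = 1, so the flip contributes +1; sign now +1
(49/23): 49 mod 23 = 3, so (49/23) = (3/23)
flip (3/23) -> (23/3): both odd, 3 mod 4 = 3, 23 mod 4 = 3, so the flip contributes -1; sign now -1
(23/3): 23 mod 3 = 2, so (23/3) = (2/3)
factor out 2^1: 2 = 2^1·1; with 3 mod 8 = 3, (2/3) = -1; sign now +1; continue with (1/3)
reached (1/3) = 1, so the symbol is +1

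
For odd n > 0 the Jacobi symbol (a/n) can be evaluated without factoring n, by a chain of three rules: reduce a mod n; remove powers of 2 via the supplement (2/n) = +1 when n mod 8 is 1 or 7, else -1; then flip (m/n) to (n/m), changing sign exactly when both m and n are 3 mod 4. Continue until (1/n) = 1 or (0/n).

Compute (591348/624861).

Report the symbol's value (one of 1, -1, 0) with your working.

591348 = 2^2·147837; (2/624861) = -1 since 624861 mod 8 = 5, so (591348/624861) = (-1)^2·(147837/624861); sign now +1
reciprocity: (147837/624861) = +1·(624861/147837) since 147837 mod 4 = 1, 624861 mod 4 = 1; sign now +1
(624861/147837) = (33513/147837)   [reduce mod 147837]
reciprocity: (33513/147837) = +1·(147837/33513) since 33513 mod 4 = 1, 147837 mod 4 = 1; sign now +1
(147837/33513) = (13785/33513)   [reduce mod 33513]
reciprocity: (13785/33513) = +1·(33513/13785) since 13785 mod 4 = 1, 33513 mod 4 = 1; sign now +1
(33513/13785) = (5943/13785)   [reduce mod 13785]
reciprocity: (5943/13785) = +1·(13785/5943) since 5943 mod 4 = 3, 13785 mod 4 = 1; sign now +1
(13785/5943) = (1899/5943)   [reduce mod 5943]
reciprocity: (1899/5943) = -1·(5943/1899) since 1899 mod 4 = 3, 5943 mod 4 = 3; sign now -1
(5943/1899) = (246/1899)   [reduce mod 1899]
246 = 2^1·123; (2/1899) = -1 since 1899 mod 8 = 3, so (246/1899) = (-1)^1·(123/1899); sign now +1
reciprocity: (123/1899) = -1·(1899/123) since 123 mod 4 = 3, 1899 mod 4 = 3; sign now -1
(1899/123) = (54/123)   [reduce mod 123]
54 = 2^1·27; (2/123) = -1 since 123 mod 8 = 3, so (54/123) = (-1)^1·(27/123); sign now +1
reciprocity: (27/123) = -1·(123/27) since 27 mod 4 = 3, 123 mod 4 = 3; sign now -1
(123/27) = (15/27)   [reduce mod 27]
reciprocity: (15/27) = -1·(27/15) since 15 mod 4 = 3, 27 mod 4 = 3; sign now +1
(27/15) = (12/15)   [reduce mod 15]
12 = 2^2·3; (2/15) = +1 since 15 mod 8 = 7, so (12/15) = (+1)^2·(3/15); sign now +1
reciprocity: (3/15) = -1·(15/3) since 3 mod 4 = 3, 15 mod 4 = 3; sign now -1
(15/3) = (0/3)   [reduce mod 3]
(0/3) = 0   [gcd(a, n) > 1]; final value = 0

0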